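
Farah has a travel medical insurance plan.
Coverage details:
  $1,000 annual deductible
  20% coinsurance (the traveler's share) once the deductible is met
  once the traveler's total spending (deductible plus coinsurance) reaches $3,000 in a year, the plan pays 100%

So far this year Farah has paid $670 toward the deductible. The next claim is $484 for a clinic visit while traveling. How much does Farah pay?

$360.80

Remaining deductible: $1,000 − $670 = $330.
That leaves $484 − $330 = $154 for coinsurance.
Coinsurance: $154 × 20% = $30.80.
That puts the traveler's cost at $330 + $30.80 = $360.80 before any cap.
Cumulative spending $670 + $360.80 = $1,030.80 stays under the $3,000 maximum.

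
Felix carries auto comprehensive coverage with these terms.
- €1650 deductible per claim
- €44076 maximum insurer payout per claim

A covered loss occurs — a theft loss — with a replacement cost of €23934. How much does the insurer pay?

Subtract the deductible: €23934 − €1650 = €22284.
€22284 ≤ €44076, so the limit doesn't bind; insurer pays €22284.

€22284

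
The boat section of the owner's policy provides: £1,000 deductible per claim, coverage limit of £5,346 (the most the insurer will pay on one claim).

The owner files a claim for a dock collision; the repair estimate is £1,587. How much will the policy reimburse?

£587

Subtract the deductible: £1,587 − £1,000 = £587.
That's under the £5,346 cap, so the insurer reimburses the full £587.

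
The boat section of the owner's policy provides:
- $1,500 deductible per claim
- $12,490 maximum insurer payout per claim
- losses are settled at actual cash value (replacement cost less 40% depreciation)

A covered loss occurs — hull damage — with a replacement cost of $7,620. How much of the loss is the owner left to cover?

Depreciate 40%: the covered value is $7,620 × 0.6 = $4,572.
Less the $1,500 deductible: $4,572 − $1,500 = $3,072.
That's under the $12,490 cap, so the insurer reimburses the full $3,072.
Out of pocket: $7,620 − $3,072 = $4,548.

$4,548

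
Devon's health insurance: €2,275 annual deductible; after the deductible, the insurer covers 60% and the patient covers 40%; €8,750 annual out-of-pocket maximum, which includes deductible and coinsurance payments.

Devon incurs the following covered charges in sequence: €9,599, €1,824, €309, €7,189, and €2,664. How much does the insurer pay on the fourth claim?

Claim 1 — €9,599: €2,275 finishes the deductible; €7,324 goes to coinsurance; patient's 40% is €2,929.60. Patient pays €5,204.60; OOP now €5,204.60. Insurer: €9,599 − €5,204.60 = €4,394.40.
Claim 2 — €1,824: deductible met; 40% of €1,824 = €729.60. Cost to patient: €729.60. OOP to date €5,934.20. Insurer: €1,824 − €729.60 = €1,094.40.
Claim 3 — €309: 40% coinsurance on €309 = €123.60. Patient owes €123.60 (running OOP €6,057.80). Insurer: €309 − €123.60 = €185.40.
Claim 4 — €7,189: deductible met; 40% of €7,189 = €2,875.60. OOP would hit €8,933.40 > €8,750, so the cap limits the patient to €8,750 − €6,057.80 = €2,692.20. Plan pays €7,189 − €2,692.20 = €4,496.80.

€4,496.80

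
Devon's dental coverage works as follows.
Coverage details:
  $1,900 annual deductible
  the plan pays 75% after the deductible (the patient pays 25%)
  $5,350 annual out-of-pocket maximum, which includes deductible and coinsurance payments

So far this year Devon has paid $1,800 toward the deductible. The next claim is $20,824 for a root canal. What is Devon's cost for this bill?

$3,550

Deductible still to meet: $1,900 − $1,800 = $100.
After the $100 deductible portion, $20,824 − $100 = $20,724 is subject to coinsurance.
Patient's 25% share of $20,724 is $5,181.
That puts the patient's cost at $100 + $5,181 = $5,281 before any cap.
Adding $5,281 to the $1,800 already spent would give $7,081, which exceeds the $5,350 cap; the patient pays just $5,350 − $1,800 = $3,550.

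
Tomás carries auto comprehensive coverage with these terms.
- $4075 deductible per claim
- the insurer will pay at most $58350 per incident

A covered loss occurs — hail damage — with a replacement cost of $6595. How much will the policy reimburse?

Less the $4075 deductible: $6595 − $4075 = $2520.
$2520 is within the $58350 limit, so the insurer pays $2520.

$2520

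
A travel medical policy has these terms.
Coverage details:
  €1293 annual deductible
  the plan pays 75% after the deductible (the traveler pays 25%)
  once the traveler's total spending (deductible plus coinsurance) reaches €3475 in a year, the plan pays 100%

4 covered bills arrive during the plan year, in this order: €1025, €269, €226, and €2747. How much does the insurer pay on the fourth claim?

€2060.25

Claim 1 — €1025: fully absorbed by the deductible. Cost to traveler: €1025. OOP to date €1025. Insurer: €1025 − €1025 = €0.
Claim 2 — €269: €268 finishes the deductible; €1 goes to coinsurance; traveler's 25% is €0.25. Traveler pays €268.25; OOP now €1293.25. Plan pays €269 − €268.25 = €0.75.
Claim 3 — €226: deductible met; 25% of €226 = €56.50. Traveler pays €56.50; OOP now €1349.75. Insurer: €226 − €56.50 = €169.50.
Claim 4 — €2747: deductible already satisfied, so traveler's share is 25% × €2747 = €686.75. Traveler owes €686.75 (running OOP €2036.50). Plan pays €2747 − €686.75 = €2060.25.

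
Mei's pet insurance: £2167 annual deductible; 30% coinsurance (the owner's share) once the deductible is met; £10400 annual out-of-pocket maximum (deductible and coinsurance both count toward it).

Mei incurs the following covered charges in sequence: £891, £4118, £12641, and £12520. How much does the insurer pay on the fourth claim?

£8931.90

Claim 1 (£891): all of it applies to the deductible. Owner pays £891; OOP now £891. Insurer: £891 − £891 = £0.
Claim 2 (£4118): £1276 finishes the deductible; £2842 goes to coinsurance; owner's 30% is £852.60. Cost to owner: £2128.60. OOP to date £3019.60. Plan pays £4118 − £2128.60 = £1989.40.
Claim 3 (£12641): 30% coinsurance on £12641 = £3792.30. Owner owes £3792.30 (running OOP £6811.90). Insurer: £12641 − £3792.30 = £8848.70.
Claim 4 (£12520): deductible already satisfied, so owner's share is 30% × £12520 = £3756. OOP would hit £10567.90 > £10400, so the cap limits the owner to £10400 − £6811.90 = £3588.10. Plan pays £12520 − £3588.10 = £8931.90.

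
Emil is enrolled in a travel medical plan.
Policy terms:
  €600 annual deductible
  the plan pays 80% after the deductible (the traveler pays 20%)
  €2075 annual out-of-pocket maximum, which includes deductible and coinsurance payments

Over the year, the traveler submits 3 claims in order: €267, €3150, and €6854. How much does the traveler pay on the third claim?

Bill 1, €267: all of it applies to the deductible. Traveler owes €267 (running OOP €267).
Bill 2, €3150: deductible takes €333, €2817 remains; 20% of €2817 = €563.40. Traveler owes €896.40 (running OOP €1163.40).
Bill 3, €6854: deductible met; 20% of €6854 = €1370.80. That would push OOP to €2534.20, over the €2075 cap, so traveler pays €2075 − €1163.40 = €911.60.

€911.60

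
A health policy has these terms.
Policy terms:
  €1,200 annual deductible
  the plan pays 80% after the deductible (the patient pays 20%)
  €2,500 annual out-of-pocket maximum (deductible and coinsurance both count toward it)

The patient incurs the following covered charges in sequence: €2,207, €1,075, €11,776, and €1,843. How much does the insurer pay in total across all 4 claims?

Bill 1, €2,207: €1,200 finishes the deductible; €1,007 goes to coinsurance; coinsurance €1,007 × 20% = €201.40. Patient pays €1,401.40; OOP now €1,401.40. Insurer: €2,207 − €1,401.40 = €805.60.
Bill 2, €1,075: deductible already satisfied, so patient's share is 20% × €1,075 = €215. Cost to patient: €215. OOP to date €1,616.40. Plan pays €1,075 − €215 = €860.
Bill 3, €11,776: deductible already satisfied, so patient's share is 20% × €11,776 = €2,355.20. Adding that to €1,616.40 gives €3,971.60, past the €2,500 cap; patient pays only €2,500 − €1,616.40 = €883.60. Insurer: €11,776 − €883.60 = €10,892.40.
Bill 4, €1,843: 20% coinsurance on €1,843 = €368.60. OOP would hit €2,868.60 > €2,500, so the cap limits the patient to €2,500 − €2,500 = €0. Insurer: €1,843 − €0 = €1,843.
Insurer total = bills − patient's total = €16,901 − €2,500 = €14,401.

€14,401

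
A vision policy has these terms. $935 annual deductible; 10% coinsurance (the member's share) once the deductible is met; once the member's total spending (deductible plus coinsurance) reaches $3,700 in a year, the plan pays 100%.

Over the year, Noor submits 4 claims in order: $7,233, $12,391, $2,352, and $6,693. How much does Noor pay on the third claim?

$235.20

#1 ($7,233): $935 to deductible, leaving $6,298; coinsurance $6,298 × 10% = $629.80. Member owes $1,564.80 (running OOP $1,564.80).
#2 ($12,391): deductible met; 10% of $12,391 = $1,239.10. Cost to member: $1,239.10. OOP to date $2,803.90.
#3 ($2,352): deductible already satisfied, so member's share is 10% × $2,352 = $235.20. Member owes $235.20 (running OOP $3,039.10).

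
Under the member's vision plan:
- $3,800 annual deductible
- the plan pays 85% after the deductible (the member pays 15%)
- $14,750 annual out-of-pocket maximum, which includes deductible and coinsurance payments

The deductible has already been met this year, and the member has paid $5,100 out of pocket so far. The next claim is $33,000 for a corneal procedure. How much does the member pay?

The deductible is already satisfied, so the full bill goes to coinsurance.
Member's 15% share of $33,000 is $4,950.
Total out-of-pocket so far would be $5,100 + $4,950 = $10,050, below the $14,750 cap — no reduction.

$4,950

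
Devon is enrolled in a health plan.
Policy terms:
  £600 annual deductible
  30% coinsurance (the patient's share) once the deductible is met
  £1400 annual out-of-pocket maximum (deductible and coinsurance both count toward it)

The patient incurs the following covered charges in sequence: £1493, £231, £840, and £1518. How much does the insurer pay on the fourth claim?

£1307.20

Bill 1, £1493: £600 finishes the deductible; £893 goes to coinsurance; patient's 30% is £267.90. Cost to patient: £867.90. OOP to date £867.90. Insurer: £1493 − £867.90 = £625.10.
Bill 2, £231: deductible already satisfied, so patient's share is 30% × £231 = £69.30. Patient pays £69.30; OOP now £937.20. Insurer: £231 − £69.30 = £161.70.
Bill 3, £840: 30% coinsurance on £840 = £252. Cost to patient: £252. OOP to date £1189.20. Insurer: £840 − £252 = £588.
Bill 4, £1518: deductible already satisfied, so patient's share is 30% × £1518 = £455.40. OOP would hit £1644.60 > £1400, so the cap limits the patient to £1400 − £1189.20 = £210.80. Insurer: £1518 − £210.80 = £1307.20.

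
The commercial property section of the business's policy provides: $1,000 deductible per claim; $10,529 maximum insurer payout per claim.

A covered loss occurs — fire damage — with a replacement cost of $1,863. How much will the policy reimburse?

Subtract the deductible: $1,863 − $1,000 = $863.
$863 ≤ $10,529, so the limit doesn't bind; insurer pays $863.

$863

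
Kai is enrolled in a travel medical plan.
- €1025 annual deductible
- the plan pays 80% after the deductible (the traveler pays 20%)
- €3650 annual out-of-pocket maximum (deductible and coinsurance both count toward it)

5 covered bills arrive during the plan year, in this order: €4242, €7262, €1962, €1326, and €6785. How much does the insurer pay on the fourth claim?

Bill 1, €4242: €1025 finishes the deductible; €3217 goes to coinsurance; 20% of €3217 = €643.40. Traveler pays €1668.40; OOP now €1668.40. Insurer: €4242 − €1668.40 = €2573.60.
Bill 2, €7262: deductible already satisfied, so traveler's share is 20% × €7262 = €1452.40. Cost to traveler: €1452.40. OOP to date €3120.80. Insurer: €7262 − €1452.40 = €5809.60.
Bill 3, €1962: deductible met; 20% of €1962 = €392.40. Cost to traveler: €392.40. OOP to date €3513.20. Insurer: €1962 − €392.40 = €1569.60.
Bill 4, €1326: 20% coinsurance on €1326 = €265.20. Adding that to €3513.20 gives €3778.40, past the €3650 cap; traveler pays only €3650 − €3513.20 = €136.80. Insurer: €1326 − €136.80 = €1189.20.

€1189.20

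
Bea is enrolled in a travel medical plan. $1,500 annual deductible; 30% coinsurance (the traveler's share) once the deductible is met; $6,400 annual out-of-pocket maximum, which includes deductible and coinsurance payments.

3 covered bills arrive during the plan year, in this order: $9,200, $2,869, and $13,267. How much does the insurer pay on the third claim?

Claim 1 ($9,200): $1,500 finishes the deductible; $7,700 goes to coinsurance; 30% of $7,700 = $2,310. Cost to traveler: $3,810. OOP to date $3,810. Plan pays $9,200 − $3,810 = $5,390.
Claim 2 ($2,869): 30% coinsurance on $2,869 = $860.70. Traveler owes $860.70 (running OOP $4,670.70). Insurer: $2,869 − $860.70 = $2,008.30.
Claim 3 ($13,267): 30% coinsurance on $13,267 = $3,980.10. That would push OOP to $8,650.80, over the $6,400 cap, so traveler pays $6,400 − $4,670.70 = $1,729.30. Insurer: $13,267 − $1,729.30 = $11,537.70.

$11,537.70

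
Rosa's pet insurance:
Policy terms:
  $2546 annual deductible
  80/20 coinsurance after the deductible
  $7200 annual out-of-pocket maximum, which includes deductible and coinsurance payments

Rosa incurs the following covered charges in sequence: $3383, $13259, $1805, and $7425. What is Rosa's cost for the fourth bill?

Bill 1, $3383: deductible takes $2546, $837 remains; 20% of $837 = $167.40. Owner pays $2713.40; OOP now $2713.40.
Bill 2, $13259: deductible met; 20% of $13259 = $2651.80. Cost to owner: $2651.80. OOP to date $5365.20.
Bill 3, $1805: deductible already satisfied, so owner's share is 20% × $1805 = $361. Cost to owner: $361. OOP to date $5726.20.
Bill 4, $7425: 20% coinsurance on $7425 = $1485. That would push OOP to $7211.20, over the $7200 cap, so owner pays $7200 − $5726.20 = $1473.80.

$1473.80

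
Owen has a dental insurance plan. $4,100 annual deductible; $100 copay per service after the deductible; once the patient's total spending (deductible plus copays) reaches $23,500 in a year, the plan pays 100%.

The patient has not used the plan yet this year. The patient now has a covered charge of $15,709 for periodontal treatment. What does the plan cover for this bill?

$11,509

Deductible not yet touched, so the first $4,100 of the bill goes to the deductible.
The remaining $11,609 (= $15,709 − $4,100) moves to the copay.
Copay on this service: $100.
Patient responsibility before any cap: $4,100 + $100 = $4,200.
Total out-of-pocket so far would be $0 + $4,200 = $4,200, below the $23,500 cap — no reduction.
The insurer covers the remainder: $15,709 − $4,200 = $11,509.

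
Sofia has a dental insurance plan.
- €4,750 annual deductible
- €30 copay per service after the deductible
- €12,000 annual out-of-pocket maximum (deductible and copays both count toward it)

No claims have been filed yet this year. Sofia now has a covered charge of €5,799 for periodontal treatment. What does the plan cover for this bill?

€1,019

Deductible not yet touched, so the first €4,750 of the bill goes to the deductible.
That leaves €5,799 − €4,750 = €1,049 for the copay.
Copay on this service: €30.
That puts the patient's cost at €4,750 + €30 = €4,780 before any cap.
Total out-of-pocket so far would be €0 + €4,780 = €4,780, below the €12,000 cap — no reduction.
The insurer covers the remainder: €5,799 − €4,780 = €1,019.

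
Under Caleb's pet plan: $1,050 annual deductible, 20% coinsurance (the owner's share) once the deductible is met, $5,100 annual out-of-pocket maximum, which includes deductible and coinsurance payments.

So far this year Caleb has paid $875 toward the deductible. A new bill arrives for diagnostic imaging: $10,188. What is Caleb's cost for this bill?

$2,177.60

$875 of the $1,050 deductible is already met, leaving $175.
After the $175 deductible portion, $10,188 − $175 = $10,013 is subject to coinsurance.
Coinsurance: $10,013 × 20% = $2,002.60.
Owner responsibility before any cap: $175 + $2,002.60 = $2,177.60.
Cumulative spending $875 + $2,177.60 = $3,052.60 stays under the $5,100 maximum.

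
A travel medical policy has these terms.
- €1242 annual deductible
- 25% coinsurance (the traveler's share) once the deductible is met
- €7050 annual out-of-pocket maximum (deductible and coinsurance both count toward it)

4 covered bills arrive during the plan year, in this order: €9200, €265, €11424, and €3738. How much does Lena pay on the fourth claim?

€896.25

Claim 1 — €9200: €1242 to deductible, leaving €7958; traveler's 25% is €1989.50. Traveler pays €3231.50; OOP now €3231.50.
Claim 2 — €265: 25% coinsurance on €265 = €66.25. Traveler pays €66.25; OOP now €3297.75.
Claim 3 — €11424: 25% coinsurance on €11424 = €2856. Traveler pays €2856; OOP now €6153.75.
Claim 4 — €3738: 25% coinsurance on €3738 = €934.50. OOP would hit €7088.25 > €7050, so the cap limits the traveler to €7050 − €6153.75 = €896.25.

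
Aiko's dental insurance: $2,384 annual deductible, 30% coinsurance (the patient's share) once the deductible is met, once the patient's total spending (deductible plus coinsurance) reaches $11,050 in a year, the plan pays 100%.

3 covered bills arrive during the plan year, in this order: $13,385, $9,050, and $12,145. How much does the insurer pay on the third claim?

#1 ($13,385): deductible takes $2,384, $11,001 remains; coinsurance $11,001 × 30% = $3,300.30. Patient owes $5,684.30 (running OOP $5,684.30). Insurer: $13,385 − $5,684.30 = $7,700.70.
#2 ($9,050): deductible already satisfied, so patient's share is 30% × $9,050 = $2,715. Patient pays $2,715; OOP now $8,399.30. Insurer: $9,050 − $2,715 = $6,335.
#3 ($12,145): deductible met; 30% of $12,145 = $3,643.50. That would push OOP to $12,042.80, over the $11,050 cap, so patient pays $11,050 − $8,399.30 = $2,650.70. Plan pays $12,145 − $2,650.70 = $9,494.30.

$9,494.30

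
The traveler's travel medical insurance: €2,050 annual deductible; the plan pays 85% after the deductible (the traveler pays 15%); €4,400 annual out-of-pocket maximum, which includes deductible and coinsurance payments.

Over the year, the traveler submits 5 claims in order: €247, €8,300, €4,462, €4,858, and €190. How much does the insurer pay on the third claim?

#1 (€247): fully absorbed by the deductible. Cost to traveler: €247. OOP to date €247. Insurer: €247 − €247 = €0.
#2 (€8,300): €1,803 finishes the deductible; €6,497 goes to coinsurance; traveler's 15% is €974.55. Cost to traveler: €2,777.55. OOP to date €3,024.55. Plan pays €8,300 − €2,777.55 = €5,522.45.
#3 (€4,462): deductible already satisfied, so traveler's share is 15% × €4,462 = €669.30. Traveler owes €669.30 (running OOP €3,693.85). Insurer: €4,462 − €669.30 = €3,792.70.

€3,792.70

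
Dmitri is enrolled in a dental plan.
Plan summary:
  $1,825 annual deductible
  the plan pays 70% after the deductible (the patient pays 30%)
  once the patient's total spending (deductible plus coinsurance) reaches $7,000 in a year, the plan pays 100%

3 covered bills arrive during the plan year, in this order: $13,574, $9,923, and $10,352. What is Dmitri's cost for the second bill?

#1 ($13,574): deductible takes $1,825, $11,749 remains; coinsurance $11,749 × 30% = $3,524.70. Patient owes $5,349.70 (running OOP $5,349.70).
#2 ($9,923): deductible already satisfied, so patient's share is 30% × $9,923 = $2,976.90. OOP would hit $8,326.60 > $7,000, so the cap limits the patient to $7,000 − $5,349.70 = $1,650.30.

$1,650.30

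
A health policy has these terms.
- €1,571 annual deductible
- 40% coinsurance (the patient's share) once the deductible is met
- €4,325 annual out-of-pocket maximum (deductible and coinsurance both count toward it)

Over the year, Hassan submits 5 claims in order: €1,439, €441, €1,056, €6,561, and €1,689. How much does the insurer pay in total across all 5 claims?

€6,861

Claim 1 (€1,439): fully absorbed by the deductible. Cost to patient: €1,439. OOP to date €1,439. Insurer: €1,439 − €1,439 = €0.
Claim 2 (€441): €132 to deductible, leaving €309; coinsurance €309 × 40% = €123.60. Patient pays €255.60; OOP now €1,694.60. Plan pays €441 − €255.60 = €185.40.
Claim 3 (€1,056): deductible already satisfied, so patient's share is 40% × €1,056 = €422.40. Patient owes €422.40 (running OOP €2,117). Insurer: €1,056 − €422.40 = €633.60.
Claim 4 (€6,561): deductible met; 40% of €6,561 = €2,624.40. OOP would hit €4,741.40 > €4,325, so the cap limits the patient to €4,325 − €2,117 = €2,208. Plan pays €6,561 − €2,208 = €4,353.
Claim 5 (€1,689): deductible already satisfied, so patient's share is 40% × €1,689 = €675.60. Adding that to €4,325 gives €5,000.60, past the €4,325 cap; patient pays only €4,325 − €4,325 = €0. Plan pays €1,689 − €0 = €1,689.
Insurer total = bills − patient's total = €11,186 − €4,325 = €6,861.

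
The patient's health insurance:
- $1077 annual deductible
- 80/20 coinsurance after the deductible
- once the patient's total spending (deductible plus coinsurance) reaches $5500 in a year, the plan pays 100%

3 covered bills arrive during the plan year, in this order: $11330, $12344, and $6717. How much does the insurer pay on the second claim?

$9971.60

#1 ($11330): $1077 finishes the deductible; $10253 goes to coinsurance; 20% of $10253 = $2050.60. Patient pays $3127.60; OOP now $3127.60. Plan pays $11330 − $3127.60 = $8202.40.
#2 ($12344): 20% coinsurance on $12344 = $2468.80. Adding that to $3127.60 gives $5596.40, past the $5500 cap; patient pays only $5500 − $3127.60 = $2372.40. Plan pays $12344 − $2372.40 = $9971.60.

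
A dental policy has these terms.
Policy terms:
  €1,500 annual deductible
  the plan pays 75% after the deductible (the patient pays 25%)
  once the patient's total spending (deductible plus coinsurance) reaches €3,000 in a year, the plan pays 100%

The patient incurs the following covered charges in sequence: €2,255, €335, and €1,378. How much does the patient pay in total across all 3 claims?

€2,117

Claim 1 (€2,255): €1,500 finishes the deductible; €755 goes to coinsurance; patient's 25% is €188.75. Patient owes €1,688.75 (running OOP €1,688.75).
Claim 2 (€335): deductible already satisfied, so patient's share is 25% × €335 = €83.75. Cost to patient: €83.75. OOP to date €1,772.50.
Claim 3 (€1,378): deductible already satisfied, so patient's share is 25% × €1,378 = €344.50. Patient pays €344.50; OOP now €2,117.
Summing the patient's payments: €1,688.75 + €83.75 + €344.50 = €2,117.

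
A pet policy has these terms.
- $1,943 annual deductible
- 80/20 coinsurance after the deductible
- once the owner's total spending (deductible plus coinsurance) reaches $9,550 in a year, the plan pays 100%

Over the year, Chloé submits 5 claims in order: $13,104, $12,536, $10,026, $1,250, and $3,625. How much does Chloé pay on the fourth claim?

Bill 1, $13,104: $1,943 to deductible, leaving $11,161; 20% of $11,161 = $2,232.20. Owner pays $4,175.20; OOP now $4,175.20.
Bill 2, $12,536: deductible met; 20% of $12,536 = $2,507.20. Cost to owner: $2,507.20. OOP to date $6,682.40.
Bill 3, $10,026: deductible already satisfied, so owner's share is 20% × $10,026 = $2,005.20. Owner pays $2,005.20; OOP now $8,687.60.
Bill 4, $1,250: deductible already satisfied, so owner's share is 20% × $1,250 = $250. Owner pays $250; OOP now $8,937.60.

$250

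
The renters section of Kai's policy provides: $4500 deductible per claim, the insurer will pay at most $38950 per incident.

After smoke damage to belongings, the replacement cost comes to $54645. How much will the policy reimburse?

$38950

After the deductible, $54645 − $4500 = $50145 remains.
Since $50145 > $38950, the payout is capped at $38950.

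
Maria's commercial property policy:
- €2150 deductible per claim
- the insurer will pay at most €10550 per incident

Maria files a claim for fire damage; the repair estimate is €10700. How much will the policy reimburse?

€8550

Less the €2150 deductible: €10700 − €2150 = €8550.
€8550 ≤ €10550, so the limit doesn't bind; insurer pays €8550.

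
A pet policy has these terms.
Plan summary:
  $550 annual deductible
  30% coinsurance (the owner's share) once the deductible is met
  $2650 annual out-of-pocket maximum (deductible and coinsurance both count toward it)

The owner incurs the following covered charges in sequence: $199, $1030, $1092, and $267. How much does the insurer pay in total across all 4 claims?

Claim 1 ($199): fully absorbed by the deductible. Owner owes $199 (running OOP $199). Insurer: $199 − $199 = $0.
Claim 2 ($1030): $351 finishes the deductible; $679 goes to coinsurance; owner's 30% is $203.70. Cost to owner: $554.70. OOP to date $753.70. Insurer: $1030 − $554.70 = $475.30.
Claim 3 ($1092): 30% coinsurance on $1092 = $327.60. Owner pays $327.60; OOP now $1081.30. Insurer: $1092 − $327.60 = $764.40.
Claim 4 ($267): deductible already satisfied, so owner's share is 30% × $267 = $80.10. Owner pays $80.10; OOP now $1161.40. Plan pays $267 − $80.10 = $186.90.
Insurer total = bills − owner's total = $2588 − $1161.40 = $1426.60.

$1426.60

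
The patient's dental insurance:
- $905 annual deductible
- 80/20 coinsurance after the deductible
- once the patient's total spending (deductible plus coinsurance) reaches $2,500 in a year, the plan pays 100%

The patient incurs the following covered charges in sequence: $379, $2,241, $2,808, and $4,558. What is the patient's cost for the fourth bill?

Bill 1, $379: entire amount goes to the deductible. Cost to patient: $379. OOP to date $379.
Bill 2, $2,241: deductible takes $526, $1,715 remains; 20% of $1,715 = $343. Cost to patient: $869. OOP to date $1,248.
Bill 3, $2,808: deductible already satisfied, so patient's share is 20% × $2,808 = $561.60. Patient owes $561.60 (running OOP $1,809.60).
Bill 4, $4,558: 20% coinsurance on $4,558 = $911.60. Adding that to $1,809.60 gives $2,721.20, past the $2,500 cap; patient pays only $2,500 − $1,809.60 = $690.40.

$690.40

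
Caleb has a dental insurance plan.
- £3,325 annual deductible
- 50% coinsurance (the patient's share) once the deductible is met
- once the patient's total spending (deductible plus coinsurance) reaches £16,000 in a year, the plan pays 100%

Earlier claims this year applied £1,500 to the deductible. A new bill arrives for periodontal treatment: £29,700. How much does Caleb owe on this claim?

£14,500

Remaining deductible: £3,325 − £1,500 = £1,825.
The remaining £27,875 (= £29,700 − £1,825) moves to coinsurance.
Coinsurance: £27,875 × 50% = £13,937.50.
So the patient owes £1,825 + £13,937.50 = £15,762.50 before any cap.
That would bring total out-of-pocket to £17,262.50, past the £16,000 cap. The patient is capped at £16,000 − £1,500 = £14,500 on this claim.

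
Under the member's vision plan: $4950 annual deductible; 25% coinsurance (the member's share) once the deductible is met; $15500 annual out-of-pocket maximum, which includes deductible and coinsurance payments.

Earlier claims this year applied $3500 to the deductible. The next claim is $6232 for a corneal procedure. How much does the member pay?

$2645.50

$3500 of the $4950 deductible is already met, leaving $1450.
That leaves $6232 − $1450 = $4782 for coinsurance.
Member's 25% share of $4782 is $1195.50.
Member responsibility before any cap: $1450 + $1195.50 = $2645.50.
Year-to-date out-of-pocket becomes $3500 + $2645.50 = $6145.50, still under the $15500 maximum, so no cap applies.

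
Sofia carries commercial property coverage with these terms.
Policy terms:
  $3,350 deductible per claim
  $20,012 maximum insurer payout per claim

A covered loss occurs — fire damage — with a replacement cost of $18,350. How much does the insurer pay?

$15,000

Less the $3,350 deductible: $18,350 − $3,350 = $15,000.
$15,000 is within the $20,012 limit, so the insurer pays $15,000.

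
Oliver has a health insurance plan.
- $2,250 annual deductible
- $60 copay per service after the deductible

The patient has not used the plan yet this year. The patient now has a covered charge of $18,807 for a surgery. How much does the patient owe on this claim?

$2,310

Nothing has been paid toward the $2,250 deductible, so the first $2,250 of this charge is applied there.
After the $2,250 deductible portion, $18,807 − $2,250 = $16,557 is subject to the copay.
Copay on this service: $60.
So the patient owes $2,250 + $60 = $2,310.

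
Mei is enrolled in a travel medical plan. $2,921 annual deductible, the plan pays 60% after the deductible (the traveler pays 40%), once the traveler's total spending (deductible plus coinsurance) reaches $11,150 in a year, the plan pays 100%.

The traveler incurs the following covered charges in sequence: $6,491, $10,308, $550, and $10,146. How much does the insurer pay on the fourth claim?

Bill 1, $6,491: deductible takes $2,921, $3,570 remains; coinsurance $3,570 × 40% = $1,428. Traveler owes $4,349 (running OOP $4,349). Insurer: $6,491 − $4,349 = $2,142.
Bill 2, $10,308: 40% coinsurance on $10,308 = $4,123.20. Traveler owes $4,123.20 (running OOP $8,472.20). Insurer: $10,308 − $4,123.20 = $6,184.80.
Bill 3, $550: deductible met; 40% of $550 = $220. Traveler pays $220; OOP now $8,692.20. Insurer: $550 − $220 = $330.
Bill 4, $10,146: deductible already satisfied, so traveler's share is 40% × $10,146 = $4,058.40. That would push OOP to $12,750.60, over the $11,150 cap, so traveler pays $11,150 − $8,692.20 = $2,457.80. Plan pays $10,146 − $2,457.80 = $7,688.20.

$7,688.20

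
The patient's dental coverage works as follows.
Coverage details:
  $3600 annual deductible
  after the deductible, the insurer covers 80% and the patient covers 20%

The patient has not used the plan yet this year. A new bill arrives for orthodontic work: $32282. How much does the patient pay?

The full $3600 deductible is still open; $3600 of this bill applies to it.
The remaining $28682 (= $32282 − $3600) moves to coinsurance.
Coinsurance: $28682 × 20% = $5736.40.
Patient responsibility: $3600 + $5736.40 = $9336.40.

$9336.40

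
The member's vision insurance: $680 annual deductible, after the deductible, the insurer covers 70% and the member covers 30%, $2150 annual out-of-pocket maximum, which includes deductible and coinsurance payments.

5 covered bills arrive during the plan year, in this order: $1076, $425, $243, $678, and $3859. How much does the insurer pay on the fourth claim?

$474.60

Bill 1, $1076: $680 finishes the deductible; $396 goes to coinsurance; coinsurance $396 × 30% = $118.80. Member pays $798.80; OOP now $798.80. Plan pays $1076 − $798.80 = $277.20.
Bill 2, $425: 30% coinsurance on $425 = $127.50. Cost to member: $127.50. OOP to date $926.30. Insurer: $425 − $127.50 = $297.50.
Bill 3, $243: deductible already satisfied, so member's share is 30% × $243 = $72.90. Member pays $72.90; OOP now $999.20. Insurer: $243 − $72.90 = $170.10.
Bill 4, $678: 30% coinsurance on $678 = $203.40. Cost to member: $203.40. OOP to date $1202.60. Plan pays $678 − $203.40 = $474.60.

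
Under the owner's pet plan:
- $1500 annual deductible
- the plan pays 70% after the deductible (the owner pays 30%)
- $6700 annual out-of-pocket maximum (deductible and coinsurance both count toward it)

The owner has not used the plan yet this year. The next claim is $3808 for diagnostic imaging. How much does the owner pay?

$2192.40

The full $1500 deductible is still open; $1500 of this bill applies to it.
That leaves $3808 − $1500 = $2308 for coinsurance.
Coinsurance: $2308 × 30% = $692.40.
So the owner owes $1500 + $692.40 = $2192.40 before any cap.
Year-to-date out-of-pocket becomes $0 + $2192.40 = $2192.40, still under the $6700 maximum, so no cap applies.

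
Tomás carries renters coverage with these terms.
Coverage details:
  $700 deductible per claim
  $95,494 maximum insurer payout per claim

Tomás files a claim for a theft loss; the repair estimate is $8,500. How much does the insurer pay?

After the deductible, $8,500 − $700 = $7,800 remains.
$7,800 is within the $95,494 limit, so the insurer pays $7,800.

$7,800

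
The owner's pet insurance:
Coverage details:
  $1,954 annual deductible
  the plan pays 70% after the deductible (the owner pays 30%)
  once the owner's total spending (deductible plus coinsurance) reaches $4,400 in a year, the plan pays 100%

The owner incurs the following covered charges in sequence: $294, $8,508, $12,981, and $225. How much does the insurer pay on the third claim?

$12,589.40

#1 ($294): fully absorbed by the deductible. Owner owes $294 (running OOP $294). Insurer: $294 − $294 = $0.
#2 ($8,508): deductible takes $1,660, $6,848 remains; coinsurance $6,848 × 30% = $2,054.40. Owner pays $3,714.40; OOP now $4,008.40. Plan pays $8,508 − $3,714.40 = $4,793.60.
#3 ($12,981): deductible met; 30% of $12,981 = $3,894.30. Adding that to $4,008.40 gives $7,902.70, past the $4,400 cap; owner pays only $4,400 − $4,008.40 = $391.60. Plan pays $12,981 − $391.60 = $12,589.40.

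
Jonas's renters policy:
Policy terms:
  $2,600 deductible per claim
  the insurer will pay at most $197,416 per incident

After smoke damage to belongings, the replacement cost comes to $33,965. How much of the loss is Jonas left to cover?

$2,600

After the deductible, $33,965 − $2,600 = $31,365 remains.
$31,365 is within the $197,416 limit, so the insurer pays $31,365.
Tenant's share is the uncovered remainder: $33,965 − $31,365 = $2,600.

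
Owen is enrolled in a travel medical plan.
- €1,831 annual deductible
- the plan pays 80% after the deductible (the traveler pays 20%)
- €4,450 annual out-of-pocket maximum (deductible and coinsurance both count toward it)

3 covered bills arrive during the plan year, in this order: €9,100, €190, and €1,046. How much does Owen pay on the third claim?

€209.20

Claim 1 (€9,100): €1,831 finishes the deductible; €7,269 goes to coinsurance; traveler's 20% is €1,453.80. Traveler pays €3,284.80; OOP now €3,284.80.
Claim 2 (€190): 20% coinsurance on €190 = €38. Traveler owes €38 (running OOP €3,322.80).
Claim 3 (€1,046): 20% coinsurance on €1,046 = €209.20. Traveler owes €209.20 (running OOP €3,532).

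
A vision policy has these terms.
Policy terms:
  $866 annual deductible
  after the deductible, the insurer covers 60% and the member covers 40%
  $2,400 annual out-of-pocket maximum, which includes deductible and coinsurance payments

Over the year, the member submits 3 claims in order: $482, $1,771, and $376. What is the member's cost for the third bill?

Claim 1 ($482): entire amount goes to the deductible. Member owes $482 (running OOP $482).
Claim 2 ($1,771): $384 finishes the deductible; $1,387 goes to coinsurance; member's 40% is $554.80. Member owes $938.80 (running OOP $1,420.80).
Claim 3 ($376): deductible met; 40% of $376 = $150.40. Cost to member: $150.40. OOP to date $1,571.20.

$150.40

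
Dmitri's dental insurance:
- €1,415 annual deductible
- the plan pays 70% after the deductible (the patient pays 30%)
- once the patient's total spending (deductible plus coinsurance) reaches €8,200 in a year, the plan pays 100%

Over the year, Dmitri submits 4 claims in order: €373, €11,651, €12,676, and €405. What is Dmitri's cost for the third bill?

€3,602.30

#1 (€373): all of it applies to the deductible. Patient pays €373; OOP now €373.
#2 (€11,651): €1,042 finishes the deductible; €10,609 goes to coinsurance; coinsurance €10,609 × 30% = €3,182.70. Patient pays €4,224.70; OOP now €4,597.70.
#3 (€12,676): deductible met; 30% of €12,676 = €3,802.80. Adding that to €4,597.70 gives €8,400.50, past the €8,200 cap; patient pays only €8,200 − €4,597.70 = €3,602.30.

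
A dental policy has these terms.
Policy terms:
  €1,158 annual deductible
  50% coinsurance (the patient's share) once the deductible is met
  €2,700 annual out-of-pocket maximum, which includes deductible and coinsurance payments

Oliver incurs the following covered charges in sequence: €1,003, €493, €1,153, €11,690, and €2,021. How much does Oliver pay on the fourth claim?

€796.50

Claim 1 (€1,003): entire amount goes to the deductible. Cost to patient: €1,003. OOP to date €1,003.
Claim 2 (€493): €155 finishes the deductible; €338 goes to coinsurance; coinsurance €338 × 50% = €169. Patient owes €324 (running OOP €1,327).
Claim 3 (€1,153): 50% coinsurance on €1,153 = €576.50. Patient owes €576.50 (running OOP €1,903.50).
Claim 4 (€11,690): deductible already satisfied, so patient's share is 50% × €11,690 = €5,845. That would push OOP to €7,748.50, over the €2,700 cap, so patient pays €2,700 − €1,903.50 = €796.50.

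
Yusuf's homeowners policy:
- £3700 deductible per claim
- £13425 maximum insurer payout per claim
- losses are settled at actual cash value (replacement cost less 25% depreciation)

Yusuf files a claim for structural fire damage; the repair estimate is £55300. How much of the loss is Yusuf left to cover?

At 25% depreciation, ACV = £55300 − £13825 = £41475.
Less the £3700 deductible: £41475 − £3700 = £37775.
Since £37775 > £13425, the payout is capped at £13425.
Homeowner's share is the uncovered remainder: £55300 − £13425 = £41875.

£41875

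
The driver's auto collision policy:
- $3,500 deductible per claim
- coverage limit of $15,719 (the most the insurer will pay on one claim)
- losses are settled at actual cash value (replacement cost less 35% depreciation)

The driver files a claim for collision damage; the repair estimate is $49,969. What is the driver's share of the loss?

$34,250

Depreciate 35%: the covered value is $49,969 × 0.65 = $32,479.85.
Less the $3,500 deductible: $32,479.85 − $3,500 = $28,979.85.
$28,979.85 exceeds the $15,719 limit, so the insurer pays the limit: $15,719.
Driver's share is the uncovered remainder: $49,969 − $15,719 = $34,250.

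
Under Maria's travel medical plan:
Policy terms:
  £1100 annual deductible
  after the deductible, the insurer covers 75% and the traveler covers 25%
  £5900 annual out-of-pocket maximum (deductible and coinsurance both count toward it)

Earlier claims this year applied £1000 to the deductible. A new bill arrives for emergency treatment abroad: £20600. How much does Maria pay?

£1000 of the £1100 deductible is already met, leaving £100.
The remaining £20500 (= £20600 − £100) moves to coinsurance.
Traveler's 25% share of £20500 is £5125.
That puts the traveler's cost at £100 + £5125 = £5225 before any cap.
Adding £5225 to the £1000 already spent would give £6225, which exceeds the £5900 cap; the traveler pays just £5900 − £1000 = £4900.

£4900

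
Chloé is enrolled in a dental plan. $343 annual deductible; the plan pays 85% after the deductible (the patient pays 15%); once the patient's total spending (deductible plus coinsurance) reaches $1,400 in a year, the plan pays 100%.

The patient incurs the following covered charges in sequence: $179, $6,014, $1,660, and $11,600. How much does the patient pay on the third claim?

Claim 1 — $179: entire amount goes to the deductible. Patient pays $179; OOP now $179.
Claim 2 — $6,014: $164 finishes the deductible; $5,850 goes to coinsurance; patient's 15% is $877.50. Patient owes $1,041.50 (running OOP $1,220.50).
Claim 3 — $1,660: 15% coinsurance on $1,660 = $249. Adding that to $1,220.50 gives $1,469.50, past the $1,400 cap; patient pays only $1,400 − $1,220.50 = $179.50.

$179.50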